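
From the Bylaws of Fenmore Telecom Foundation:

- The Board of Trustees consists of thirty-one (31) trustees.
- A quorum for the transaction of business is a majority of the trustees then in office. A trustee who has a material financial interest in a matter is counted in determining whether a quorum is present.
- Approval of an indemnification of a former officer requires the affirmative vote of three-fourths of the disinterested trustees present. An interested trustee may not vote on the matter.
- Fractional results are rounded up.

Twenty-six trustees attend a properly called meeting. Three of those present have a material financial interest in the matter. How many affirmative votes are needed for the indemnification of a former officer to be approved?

The indemnification of a former officer requires three-fourths of the disinterested trustees present (26 − 3 = 23).
3/4 of 23 = 17.25, rounded up to 18.

18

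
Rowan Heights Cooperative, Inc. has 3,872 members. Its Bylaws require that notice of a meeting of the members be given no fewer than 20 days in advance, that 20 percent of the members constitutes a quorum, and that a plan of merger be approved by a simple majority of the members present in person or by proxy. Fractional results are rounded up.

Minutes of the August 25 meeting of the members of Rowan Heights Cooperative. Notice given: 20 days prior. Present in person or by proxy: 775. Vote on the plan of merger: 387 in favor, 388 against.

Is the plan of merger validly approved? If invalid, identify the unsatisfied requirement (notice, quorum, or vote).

Invalid — vote requirement not satisfied.

Notice: 20 days given; 20 required. Satisfied.
Quorum: 20% of 3,872 = 774.40, rounded up to 775; 775 present. Satisfied.
Vote: requires a majority of those present (775); a majority of 775 is 388, so 388 needed; 387 in favor. Not satisfied.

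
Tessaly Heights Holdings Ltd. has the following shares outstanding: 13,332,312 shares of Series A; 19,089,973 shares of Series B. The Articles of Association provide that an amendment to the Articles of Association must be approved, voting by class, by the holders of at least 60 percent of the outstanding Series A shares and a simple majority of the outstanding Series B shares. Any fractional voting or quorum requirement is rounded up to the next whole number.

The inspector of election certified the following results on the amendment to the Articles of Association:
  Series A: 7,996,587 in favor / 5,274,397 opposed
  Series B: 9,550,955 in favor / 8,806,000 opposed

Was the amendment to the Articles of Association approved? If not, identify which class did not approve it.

Series A: 3/5 of 13332312 = 7999387.20, rounded up to 7999388; 7,999,388 required, 7,996,587 in favor — not approved.
Series B: a majority of 19089973 is 9544987; 9,544,987 required, 9,550,955 in favor — approved.

Not approved — the Series A shares did not give the required vote.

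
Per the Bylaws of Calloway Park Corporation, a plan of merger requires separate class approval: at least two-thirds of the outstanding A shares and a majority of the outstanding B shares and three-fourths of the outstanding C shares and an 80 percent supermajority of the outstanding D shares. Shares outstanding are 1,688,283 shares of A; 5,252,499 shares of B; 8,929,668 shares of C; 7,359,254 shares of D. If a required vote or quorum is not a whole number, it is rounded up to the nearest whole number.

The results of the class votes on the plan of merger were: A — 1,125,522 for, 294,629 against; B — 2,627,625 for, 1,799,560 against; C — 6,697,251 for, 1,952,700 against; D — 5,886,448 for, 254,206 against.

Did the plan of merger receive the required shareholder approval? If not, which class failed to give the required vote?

A: 2/3 of 1688283 = 1125522; 1,125,522 required, 1,125,522 in favor — approved.
B: a majority of 5252499 is 2626250; 2,626,250 required, 2,627,625 in favor — approved.
C: 3/4 of 8929668 = 6697251; 6,697,251 required, 6,697,251 in favor — approved.
D: 4/5 of 7359254 = 5887403.20, rounded up to 5887404; 5,887,404 required, 5,886,448 in favor — not approved.

Not approved — the D shares did not give the required vote.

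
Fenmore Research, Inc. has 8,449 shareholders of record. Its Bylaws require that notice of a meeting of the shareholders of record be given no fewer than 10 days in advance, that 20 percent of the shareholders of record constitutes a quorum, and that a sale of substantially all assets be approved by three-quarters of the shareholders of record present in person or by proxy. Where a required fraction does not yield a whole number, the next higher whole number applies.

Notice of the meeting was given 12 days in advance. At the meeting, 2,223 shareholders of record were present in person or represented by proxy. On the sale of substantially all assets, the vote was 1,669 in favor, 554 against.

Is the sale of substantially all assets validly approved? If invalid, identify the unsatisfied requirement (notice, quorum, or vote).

Notice: 12 days given; 10 required. Satisfied.
Quorum: 20% of 8,449 = 1,689.80, rounded up to 1,690; 2,223 present. Satisfied.
Vote: requires three-fourths of those present (2,223); 3/4 of 2223 = 1667.25, rounded up to 1668, so 1,668 needed; 1,669 in favor. Satisfied.

Valid — all requirements satisfied.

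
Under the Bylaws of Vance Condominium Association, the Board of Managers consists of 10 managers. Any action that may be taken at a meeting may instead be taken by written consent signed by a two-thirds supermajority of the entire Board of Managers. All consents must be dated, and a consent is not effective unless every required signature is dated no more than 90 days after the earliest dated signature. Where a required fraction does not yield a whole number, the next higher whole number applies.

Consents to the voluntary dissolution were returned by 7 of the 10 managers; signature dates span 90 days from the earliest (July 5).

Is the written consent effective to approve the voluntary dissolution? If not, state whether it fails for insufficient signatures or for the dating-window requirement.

Effective — both the signature and dating-window requirements are satisfied.

Signatures required: a two-thirds supermajority of 10 — 2/3 of 10 = 6.67, rounded up to 7, so 7 needed; 7 signed. Sufficient.
Dating window: the latest signature is 90 days after the earliest; the limit is 90 days. Within the window.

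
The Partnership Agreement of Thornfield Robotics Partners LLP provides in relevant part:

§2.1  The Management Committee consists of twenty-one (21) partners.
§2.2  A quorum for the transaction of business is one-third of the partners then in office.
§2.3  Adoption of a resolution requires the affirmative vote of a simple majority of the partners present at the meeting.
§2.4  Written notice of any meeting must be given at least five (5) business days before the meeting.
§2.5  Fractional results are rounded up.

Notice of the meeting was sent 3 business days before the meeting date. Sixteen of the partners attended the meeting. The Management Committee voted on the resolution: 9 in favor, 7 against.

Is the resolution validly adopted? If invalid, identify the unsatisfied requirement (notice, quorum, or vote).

Invalid — notice requirement not satisfied.

Notice: 3 business days given; 5 required (3 < 5). Not satisfied.
Quorum: 16 present; quorum is 7. Satisfied.
Vote: the resolution requires a majority of the partners present (16). A majority of 16 is 9, so 9 affirmative votes are needed; 9 voted in favor. Satisfied.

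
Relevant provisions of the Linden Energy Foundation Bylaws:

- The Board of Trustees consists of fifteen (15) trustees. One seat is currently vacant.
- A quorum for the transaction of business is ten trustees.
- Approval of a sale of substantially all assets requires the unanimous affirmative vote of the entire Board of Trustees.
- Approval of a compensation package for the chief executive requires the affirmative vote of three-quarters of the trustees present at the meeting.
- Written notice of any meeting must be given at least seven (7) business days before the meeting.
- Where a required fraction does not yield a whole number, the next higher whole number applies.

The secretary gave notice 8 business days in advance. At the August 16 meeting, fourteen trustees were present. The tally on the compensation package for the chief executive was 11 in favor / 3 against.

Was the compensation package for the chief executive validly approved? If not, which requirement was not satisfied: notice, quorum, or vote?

Valid — all requirements satisfied.

Notice: 8 business days given; 7 required (8 ≥ 7). Satisfied.
Quorum: 14 present; quorum is 10. Satisfied.
Vote: the compensation package for the chief executive requires three-fourths of the trustees present (14). 3/4 of 14 = 10.50, rounded up to 11, so 11 affirmative votes are needed; 11 voted in favor. Satisfied.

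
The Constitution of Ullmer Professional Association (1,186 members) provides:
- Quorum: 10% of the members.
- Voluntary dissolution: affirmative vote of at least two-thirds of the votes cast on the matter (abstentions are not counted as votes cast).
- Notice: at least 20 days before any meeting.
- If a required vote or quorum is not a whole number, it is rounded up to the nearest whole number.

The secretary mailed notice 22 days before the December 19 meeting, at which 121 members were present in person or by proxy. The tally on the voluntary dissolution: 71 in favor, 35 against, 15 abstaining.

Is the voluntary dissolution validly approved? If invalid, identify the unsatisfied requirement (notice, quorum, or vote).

Notice: 22 days given; 20 required. Satisfied.
Quorum: 10% of 1,186 = 118.60, rounded up to 119; 121 present. Satisfied.
Vote: requires two-thirds of the votes cast (121 − 15 abstaining = 106); 2/3 of 106 = 70.67, rounded up to 71, so 71 needed; 71 in favor. Satisfied.

Valid — all requirements satisfied.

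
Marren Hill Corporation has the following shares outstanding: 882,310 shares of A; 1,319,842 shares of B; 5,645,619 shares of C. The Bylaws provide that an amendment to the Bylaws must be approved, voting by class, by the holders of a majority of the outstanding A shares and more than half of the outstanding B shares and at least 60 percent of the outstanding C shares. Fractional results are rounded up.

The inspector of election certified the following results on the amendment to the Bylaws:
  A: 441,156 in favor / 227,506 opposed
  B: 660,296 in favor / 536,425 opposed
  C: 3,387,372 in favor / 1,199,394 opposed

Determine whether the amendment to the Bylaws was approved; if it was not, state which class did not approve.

Approved — every class gave the required vote.

A: a majority of 882310 is 441156; 441,156 required, 441,156 in favor — approved.
B: a majority of 1319842 is 659922; 659,922 required, 660,296 in favor — approved.
C: 3/5 of 5645619 = 3387371.40, rounded up to 3387372; 3,387,372 required, 3,387,372 in favor — approved.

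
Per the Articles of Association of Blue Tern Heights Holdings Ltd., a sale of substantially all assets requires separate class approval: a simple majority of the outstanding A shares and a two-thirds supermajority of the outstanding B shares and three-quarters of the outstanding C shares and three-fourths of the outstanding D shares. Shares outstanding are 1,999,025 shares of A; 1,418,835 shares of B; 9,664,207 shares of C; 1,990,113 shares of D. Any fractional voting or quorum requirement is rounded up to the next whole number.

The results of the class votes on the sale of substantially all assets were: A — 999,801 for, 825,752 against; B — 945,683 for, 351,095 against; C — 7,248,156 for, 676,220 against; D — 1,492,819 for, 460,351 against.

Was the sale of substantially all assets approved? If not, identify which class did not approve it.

A: a majority of 1999025 is 999513; 999,513 required, 999,801 in favor — approved.
B: 2/3 of 1418835 = 945890; 945,890 required, 945,683 in favor — not approved.
C: 3/4 of 9664207 = 7248155.25, rounded up to 7248156; 7,248,156 required, 7,248,156 in favor — approved.
D: 3/4 of 1990113 = 1492584.75, rounded up to 1492585; 1,492,585 required, 1,492,819 in favor — approved.

Not approved — the B shares did not give the required vote.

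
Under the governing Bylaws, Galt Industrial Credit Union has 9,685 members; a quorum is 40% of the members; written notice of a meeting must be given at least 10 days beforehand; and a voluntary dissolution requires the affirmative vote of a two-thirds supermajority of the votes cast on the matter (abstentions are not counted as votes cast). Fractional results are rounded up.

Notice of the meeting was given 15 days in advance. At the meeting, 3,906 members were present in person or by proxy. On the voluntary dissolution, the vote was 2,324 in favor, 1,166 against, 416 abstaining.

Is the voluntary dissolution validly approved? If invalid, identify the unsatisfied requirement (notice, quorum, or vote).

Notice: 15 days given; 10 required. Satisfied.
Quorum: 40% of 9,685 = 3,874; 3,906 present. Satisfied.
Vote: requires two-thirds of the votes cast (3,906 − 416 abstaining = 3,490); 2/3 of 3490 = 2326.67, rounded up to 2327, so 2,327 needed; 2,324 in favor. Not satisfied.

Invalid — vote requirement not satisfied.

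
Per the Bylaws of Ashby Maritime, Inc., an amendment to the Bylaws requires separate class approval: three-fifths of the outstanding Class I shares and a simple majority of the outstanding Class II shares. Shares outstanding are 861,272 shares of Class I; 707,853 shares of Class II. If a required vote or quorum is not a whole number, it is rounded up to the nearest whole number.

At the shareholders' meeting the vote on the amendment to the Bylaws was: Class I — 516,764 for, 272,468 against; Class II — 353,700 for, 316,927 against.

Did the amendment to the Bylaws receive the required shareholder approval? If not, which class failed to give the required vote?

Class I: 3/5 of 861272 = 516763.20, rounded up to 516764; 516,764 required, 516,764 in favor — approved.
Class II: a majority of 707853 is 353927; 353,927 required, 353,700 in favor — not approved.

Not approved — the Class II shares did not give the required vote.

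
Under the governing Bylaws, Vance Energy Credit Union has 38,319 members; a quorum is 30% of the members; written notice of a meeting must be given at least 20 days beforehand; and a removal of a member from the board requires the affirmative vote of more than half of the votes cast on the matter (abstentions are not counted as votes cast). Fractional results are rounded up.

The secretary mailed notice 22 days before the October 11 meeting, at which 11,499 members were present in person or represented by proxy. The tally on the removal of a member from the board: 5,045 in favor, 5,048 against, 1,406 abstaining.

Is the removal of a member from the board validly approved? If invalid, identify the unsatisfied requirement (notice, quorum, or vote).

Invalid — vote requirement not satisfied.

Notice: 22 days given; 20 required. Satisfied.
Quorum: 30% of 38,319 = 11,495.70, rounded up to 11,496; 11,499 present. Satisfied.
Vote: requires a majority of the votes cast (11,499 − 1,406 abstaining = 10,093); a majority of 10093 is 5047, so 5,047 needed; 5,045 in favor. Not satisfied.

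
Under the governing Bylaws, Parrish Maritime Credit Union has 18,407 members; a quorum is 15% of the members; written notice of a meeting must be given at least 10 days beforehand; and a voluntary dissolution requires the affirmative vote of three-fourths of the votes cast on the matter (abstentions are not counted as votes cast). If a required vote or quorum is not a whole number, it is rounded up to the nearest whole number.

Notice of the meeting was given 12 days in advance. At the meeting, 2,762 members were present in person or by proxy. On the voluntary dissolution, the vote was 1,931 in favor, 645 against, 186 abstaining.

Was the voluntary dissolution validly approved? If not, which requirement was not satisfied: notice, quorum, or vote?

Invalid — vote requirement not satisfied.

Notice: 12 days given; 10 required. Satisfied.
Quorum: 15% of 18,407 = 2,761.05, rounded up to 2,762; 2,762 present. Satisfied.
Vote: requires three-fourths of the votes cast (2,762 − 186 abstaining = 2,576); 3/4 of 2576 = 1932, so 1,932 needed; 1,931 in favor. Not satisfied.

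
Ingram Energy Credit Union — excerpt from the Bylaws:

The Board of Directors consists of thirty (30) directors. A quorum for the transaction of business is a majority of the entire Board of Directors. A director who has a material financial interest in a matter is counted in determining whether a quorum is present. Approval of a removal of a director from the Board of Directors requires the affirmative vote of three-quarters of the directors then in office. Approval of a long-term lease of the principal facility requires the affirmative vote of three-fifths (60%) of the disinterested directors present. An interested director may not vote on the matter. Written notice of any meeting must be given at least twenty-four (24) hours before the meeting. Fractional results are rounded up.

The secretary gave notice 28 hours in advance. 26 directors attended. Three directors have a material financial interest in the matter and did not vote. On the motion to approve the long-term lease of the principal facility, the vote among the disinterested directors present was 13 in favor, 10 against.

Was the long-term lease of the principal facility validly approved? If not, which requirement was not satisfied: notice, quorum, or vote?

Invalid — vote requirement not satisfied.

Notice: 28 hours given; 24 required (28 ≥ 24). Satisfied.
Quorum: 26 present (interested directors count toward quorum); quorum is 16. Satisfied.
Vote: the long-term lease of the principal facility requires three-fifths of the disinterested directors present (26 − 3 = 23). 3/5 of 23 = 13.80, rounded up to 14, so 14 affirmative votes are needed; 13 voted in favor. Not satisfied.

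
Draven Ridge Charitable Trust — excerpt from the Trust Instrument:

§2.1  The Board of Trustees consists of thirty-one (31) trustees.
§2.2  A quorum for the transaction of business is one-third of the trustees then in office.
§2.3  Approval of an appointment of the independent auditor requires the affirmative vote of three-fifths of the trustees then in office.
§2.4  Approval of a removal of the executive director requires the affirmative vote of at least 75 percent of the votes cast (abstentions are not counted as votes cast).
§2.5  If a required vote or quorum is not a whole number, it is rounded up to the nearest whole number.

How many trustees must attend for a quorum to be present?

11

1/3 of 31 = 10.33, rounded up to 11.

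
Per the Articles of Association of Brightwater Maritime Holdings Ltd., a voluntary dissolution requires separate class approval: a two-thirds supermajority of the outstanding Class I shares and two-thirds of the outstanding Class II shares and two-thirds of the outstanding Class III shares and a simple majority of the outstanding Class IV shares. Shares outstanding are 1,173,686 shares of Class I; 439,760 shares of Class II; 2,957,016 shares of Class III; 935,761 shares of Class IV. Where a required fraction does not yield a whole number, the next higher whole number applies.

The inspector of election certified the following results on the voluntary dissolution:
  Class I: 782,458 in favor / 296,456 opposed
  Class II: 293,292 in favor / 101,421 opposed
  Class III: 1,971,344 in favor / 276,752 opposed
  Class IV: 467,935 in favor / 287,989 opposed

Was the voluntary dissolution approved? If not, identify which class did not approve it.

Approved — every class gave the required vote.

Class I: 2/3 of 1173686 = 782457.33, rounded up to 782458; 782,458 required, 782,458 in favor — approved.
Class II: 2/3 of 439760 = 293173.33, rounded up to 293174; 293,174 required, 293,292 in favor — approved.
Class III: 2/3 of 2957016 = 1971344; 1,971,344 required, 1,971,344 in favor — approved.
Class IV: a majority of 935761 is 467881; 467,881 required, 467,935 in favor — approved.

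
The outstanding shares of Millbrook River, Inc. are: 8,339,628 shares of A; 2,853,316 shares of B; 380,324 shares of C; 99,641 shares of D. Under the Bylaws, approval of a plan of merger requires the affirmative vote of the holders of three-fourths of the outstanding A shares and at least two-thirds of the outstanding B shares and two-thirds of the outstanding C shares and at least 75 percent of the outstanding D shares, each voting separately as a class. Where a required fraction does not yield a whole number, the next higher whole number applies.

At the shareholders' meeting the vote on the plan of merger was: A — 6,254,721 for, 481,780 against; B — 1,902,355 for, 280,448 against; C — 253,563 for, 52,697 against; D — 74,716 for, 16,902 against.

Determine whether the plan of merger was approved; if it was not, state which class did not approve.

Not approved — the D shares did not give the required vote.

A: 3/4 of 8339628 = 6254721; 6,254,721 required, 6,254,721 in favor — approved.
B: 2/3 of 2853316 = 1902210.67, rounded up to 1902211; 1,902,211 required, 1,902,355 in favor — approved.
C: 2/3 of 380324 = 253549.33, rounded up to 253550; 253,550 required, 253,563 in favor — approved.
D: 3/4 of 99641 = 74730.75, rounded up to 74731; 74,731 required, 74,716 in favor — not approved.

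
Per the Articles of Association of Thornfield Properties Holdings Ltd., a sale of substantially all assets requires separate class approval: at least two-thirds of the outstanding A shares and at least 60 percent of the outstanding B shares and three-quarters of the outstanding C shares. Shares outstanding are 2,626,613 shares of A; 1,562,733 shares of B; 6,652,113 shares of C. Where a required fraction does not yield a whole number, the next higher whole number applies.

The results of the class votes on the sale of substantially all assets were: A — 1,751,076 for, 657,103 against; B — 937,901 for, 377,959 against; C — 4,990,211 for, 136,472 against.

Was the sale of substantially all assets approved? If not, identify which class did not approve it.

A: 2/3 of 2626613 = 1751075.33, rounded up to 1751076; 1,751,076 required, 1,751,076 in favor — approved.
B: 3/5 of 1562733 = 937639.80, rounded up to 937640; 937,640 required, 937,901 in favor — approved.
C: 3/4 of 6652113 = 4989084.75, rounded up to 4989085; 4,989,085 required, 4,990,211 in favor — approved.

Approved — every class gave the required vote.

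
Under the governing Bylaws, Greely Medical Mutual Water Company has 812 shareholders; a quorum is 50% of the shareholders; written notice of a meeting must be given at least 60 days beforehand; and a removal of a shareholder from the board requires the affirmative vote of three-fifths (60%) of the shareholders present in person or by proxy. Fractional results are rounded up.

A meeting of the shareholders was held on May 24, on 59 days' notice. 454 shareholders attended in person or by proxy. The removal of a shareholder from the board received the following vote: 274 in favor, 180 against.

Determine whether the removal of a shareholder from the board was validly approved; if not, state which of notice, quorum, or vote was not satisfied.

Invalid — notice requirement not satisfied.

Notice: 59 days given; 60 required. Not satisfied.
Quorum: 50% of 812 = 406; 454 present. Satisfied.
Vote: requires three-fifths of those present (454); 3/5 of 454 = 272.40, rounded up to 273, so 273 needed; 274 in favor. Satisfied.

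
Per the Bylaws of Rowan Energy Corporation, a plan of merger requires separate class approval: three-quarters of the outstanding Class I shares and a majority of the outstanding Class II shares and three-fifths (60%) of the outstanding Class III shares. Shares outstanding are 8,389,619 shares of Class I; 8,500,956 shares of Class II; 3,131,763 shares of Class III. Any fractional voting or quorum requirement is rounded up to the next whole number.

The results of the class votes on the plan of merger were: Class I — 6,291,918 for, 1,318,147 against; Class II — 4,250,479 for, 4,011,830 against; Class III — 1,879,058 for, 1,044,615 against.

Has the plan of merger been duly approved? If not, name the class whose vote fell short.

Class I: 3/4 of 8389619 = 6292214.25, rounded up to 6292215; 6,292,215 required, 6,291,918 in favor — not approved.
Class II: a majority of 8500956 is 4250479; 4,250,479 required, 4,250,479 in favor — approved.
Class III: 3/5 of 3131763 = 1879057.80, rounded up to 1879058; 1,879,058 required, 1,879,058 in favor — approved.

Not approved — the Class I shares did not give the required vote.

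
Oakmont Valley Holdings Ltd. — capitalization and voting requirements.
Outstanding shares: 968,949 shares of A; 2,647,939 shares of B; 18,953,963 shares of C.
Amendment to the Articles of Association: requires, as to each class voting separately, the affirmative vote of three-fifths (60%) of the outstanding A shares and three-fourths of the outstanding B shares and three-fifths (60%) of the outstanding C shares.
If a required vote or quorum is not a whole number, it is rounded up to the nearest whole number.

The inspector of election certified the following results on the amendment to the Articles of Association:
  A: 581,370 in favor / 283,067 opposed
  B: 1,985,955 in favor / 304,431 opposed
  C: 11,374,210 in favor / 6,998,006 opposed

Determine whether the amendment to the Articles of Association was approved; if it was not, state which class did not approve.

A: 3/5 of 968949 = 581369.40, rounded up to 581370; 581,370 required, 581,370 in favor — approved.
B: 3/4 of 2647939 = 1985954.25, rounded up to 1985955; 1,985,955 required, 1,985,955 in favor — approved.
C: 3/5 of 18953963 = 11372377.80, rounded up to 11372378; 11,372,378 required, 11,374,210 in favor — approved.

Approved — every class gave the required vote.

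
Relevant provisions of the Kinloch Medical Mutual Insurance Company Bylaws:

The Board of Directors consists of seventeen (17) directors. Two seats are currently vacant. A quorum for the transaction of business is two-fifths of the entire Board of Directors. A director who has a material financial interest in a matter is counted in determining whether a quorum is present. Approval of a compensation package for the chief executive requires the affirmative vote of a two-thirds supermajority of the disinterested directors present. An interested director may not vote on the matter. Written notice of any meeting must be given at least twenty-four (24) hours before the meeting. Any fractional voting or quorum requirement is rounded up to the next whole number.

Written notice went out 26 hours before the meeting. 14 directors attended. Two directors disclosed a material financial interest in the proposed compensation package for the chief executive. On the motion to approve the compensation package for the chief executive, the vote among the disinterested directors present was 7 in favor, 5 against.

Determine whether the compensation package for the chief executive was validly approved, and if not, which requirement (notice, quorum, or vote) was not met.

Invalid — vote requirement not satisfied.

Notice: 26 hours given; 24 required (26 ≥ 24). Satisfied.
Quorum: 14 present (interested directors count toward quorum); quorum is 7. Satisfied.
Vote: the compensation package for the chief executive requires two-thirds of the disinterested directors present (14 − 2 = 12). 2/3 of 12 = 8, so 8 affirmative votes are needed; 7 voted in favor. Not satisfied.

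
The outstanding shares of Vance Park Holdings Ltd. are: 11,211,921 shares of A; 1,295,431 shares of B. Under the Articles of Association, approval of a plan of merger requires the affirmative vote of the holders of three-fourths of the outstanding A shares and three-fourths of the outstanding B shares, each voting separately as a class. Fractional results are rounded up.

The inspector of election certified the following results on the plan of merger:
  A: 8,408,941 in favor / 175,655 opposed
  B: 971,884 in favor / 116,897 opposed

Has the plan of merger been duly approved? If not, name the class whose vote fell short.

A: 3/4 of 11211921 = 8408940.75, rounded up to 8408941; 8,408,941 required, 8,408,941 in favor — approved.
B: 3/4 of 1295431 = 971573.25, rounded up to 971574; 971,574 required, 971,884 in favor — approved.

Approved — every class gave the required vote.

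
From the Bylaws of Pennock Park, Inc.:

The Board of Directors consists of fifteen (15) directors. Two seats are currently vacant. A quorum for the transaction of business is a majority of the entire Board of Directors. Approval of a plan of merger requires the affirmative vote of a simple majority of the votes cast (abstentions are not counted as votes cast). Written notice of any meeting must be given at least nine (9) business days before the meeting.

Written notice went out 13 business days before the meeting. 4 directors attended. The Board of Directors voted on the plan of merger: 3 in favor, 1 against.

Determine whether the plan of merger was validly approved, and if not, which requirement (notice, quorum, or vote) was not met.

Invalid — quorum requirement not satisfied.

Notice: 13 business days given; 9 required (13 ≥ 9). Satisfied.
Quorum: 4 present; quorum is 8. Not satisfied.
Vote: the plan of merger requires a majority of the votes cast (4). A majority of 4 is 3, so 3 affirmative votes are needed; 3 voted in favor. Satisfied. (Moot — without a quorum no business can be validly transacted.)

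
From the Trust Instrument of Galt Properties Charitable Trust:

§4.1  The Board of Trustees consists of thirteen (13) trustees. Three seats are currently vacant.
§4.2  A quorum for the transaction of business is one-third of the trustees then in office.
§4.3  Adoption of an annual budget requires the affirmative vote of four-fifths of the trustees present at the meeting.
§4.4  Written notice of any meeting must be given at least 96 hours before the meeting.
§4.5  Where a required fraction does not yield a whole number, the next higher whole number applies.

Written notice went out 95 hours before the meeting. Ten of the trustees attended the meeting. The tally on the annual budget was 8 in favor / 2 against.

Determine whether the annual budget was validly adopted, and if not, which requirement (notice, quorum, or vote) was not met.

Invalid — notice requirement not satisfied.

Notice: 95 hours given; 96 required (95 < 96). Not satisfied.
Quorum: 10 present; quorum is 4. Satisfied.
Vote: the annual budget requires four-fifths of the trustees present (10). 4/5 of 10 = 8, so 8 affirmative votes are needed; 8 voted in favor. Satisfied.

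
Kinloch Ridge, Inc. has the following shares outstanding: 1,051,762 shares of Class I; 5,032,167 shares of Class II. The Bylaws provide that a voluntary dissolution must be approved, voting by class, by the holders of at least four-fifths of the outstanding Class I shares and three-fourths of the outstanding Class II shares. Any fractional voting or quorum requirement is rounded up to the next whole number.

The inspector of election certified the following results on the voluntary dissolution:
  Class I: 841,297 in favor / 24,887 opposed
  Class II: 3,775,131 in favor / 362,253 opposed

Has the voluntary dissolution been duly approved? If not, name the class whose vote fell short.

Class I: 4/5 of 1051762 = 841409.60, rounded up to 841410; 841,410 required, 841,297 in favor — not approved.
Class II: 3/4 of 5032167 = 3774125.25, rounded up to 3774126; 3,774,126 required, 3,775,131 in favor — approved.

Not approved — the Class I shares did not give the required vote.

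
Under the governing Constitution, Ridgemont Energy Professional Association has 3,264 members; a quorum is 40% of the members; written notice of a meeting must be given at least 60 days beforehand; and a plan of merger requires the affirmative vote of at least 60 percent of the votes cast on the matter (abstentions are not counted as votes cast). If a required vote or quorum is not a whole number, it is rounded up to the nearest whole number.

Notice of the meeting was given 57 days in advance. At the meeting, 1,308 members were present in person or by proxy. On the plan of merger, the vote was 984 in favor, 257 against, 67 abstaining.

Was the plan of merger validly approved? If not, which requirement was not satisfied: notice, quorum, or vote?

Notice: 57 days given; 60 required. Not satisfied.
Quorum: 40% of 3,264 = 1,305.60, rounded up to 1,306; 1,308 present. Satisfied.
Vote: requires three-fifths of the votes cast (1,308 − 67 abstaining = 1,241); 3/5 of 1241 = 744.60, rounded up to 745, so 745 needed; 984 in favor. Satisfied.

Invalid — notice requirement not satisfied.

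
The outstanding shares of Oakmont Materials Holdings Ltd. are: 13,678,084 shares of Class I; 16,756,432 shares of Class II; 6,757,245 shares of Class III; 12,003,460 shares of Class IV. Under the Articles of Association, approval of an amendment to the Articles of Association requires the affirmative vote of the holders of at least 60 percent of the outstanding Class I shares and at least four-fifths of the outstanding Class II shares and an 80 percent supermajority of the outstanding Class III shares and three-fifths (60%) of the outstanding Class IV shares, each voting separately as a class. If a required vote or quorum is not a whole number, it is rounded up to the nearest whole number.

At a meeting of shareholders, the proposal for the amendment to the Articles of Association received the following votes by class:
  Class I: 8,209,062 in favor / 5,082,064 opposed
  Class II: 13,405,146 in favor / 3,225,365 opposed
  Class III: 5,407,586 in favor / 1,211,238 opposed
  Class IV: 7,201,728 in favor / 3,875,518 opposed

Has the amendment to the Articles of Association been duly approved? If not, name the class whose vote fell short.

Not approved — the Class IV shares did not give the required vote.

Class I: 3/5 of 13678084 = 8206850.40, rounded up to 8206851; 8,206,851 required, 8,209,062 in favor — approved.
Class II: 4/5 of 16756432 = 13405145.60, rounded up to 13405146; 13,405,146 required, 13,405,146 in favor — approved.
Class III: 4/5 of 6757245 = 5405796; 5,405,796 required, 5,407,586 in favor — approved.
Class IV: 3/5 of 12003460 = 7202076; 7,202,076 required, 7,201,728 in favor — not approved.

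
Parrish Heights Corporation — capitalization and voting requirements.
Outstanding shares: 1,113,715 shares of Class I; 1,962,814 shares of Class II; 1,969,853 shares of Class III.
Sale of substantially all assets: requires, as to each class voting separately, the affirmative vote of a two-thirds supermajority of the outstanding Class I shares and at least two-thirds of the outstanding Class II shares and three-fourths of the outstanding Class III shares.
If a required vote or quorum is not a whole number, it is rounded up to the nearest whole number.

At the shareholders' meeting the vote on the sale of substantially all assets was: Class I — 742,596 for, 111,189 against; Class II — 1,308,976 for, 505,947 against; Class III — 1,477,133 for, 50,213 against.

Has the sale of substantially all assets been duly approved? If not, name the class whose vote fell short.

Class I: 2/3 of 1113715 = 742476.67, rounded up to 742477; 742,477 required, 742,596 in favor — approved.
Class II: 2/3 of 1962814 = 1308542.67, rounded up to 1308543; 1,308,543 required, 1,308,976 in favor — approved.
Class III: 3/4 of 1969853 = 1477389.75, rounded up to 1477390; 1,477,390 required, 1,477,133 in favor — not approved.

Not approved — the Class III shares did not give the required vote.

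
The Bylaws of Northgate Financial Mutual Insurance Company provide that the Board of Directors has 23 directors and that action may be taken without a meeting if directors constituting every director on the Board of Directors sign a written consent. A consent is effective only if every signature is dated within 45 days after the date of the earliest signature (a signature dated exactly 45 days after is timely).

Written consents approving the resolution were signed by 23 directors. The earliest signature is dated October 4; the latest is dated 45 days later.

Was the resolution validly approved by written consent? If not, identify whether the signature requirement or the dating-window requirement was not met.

Effective — both the signature and dating-window requirements are satisfied.

Signatures required: all of 23 — unanimous means all 23, so 23 needed; 23 signed. Sufficient.
Dating window: the latest signature is 45 days after the earliest; the limit is 45 days. Within the window.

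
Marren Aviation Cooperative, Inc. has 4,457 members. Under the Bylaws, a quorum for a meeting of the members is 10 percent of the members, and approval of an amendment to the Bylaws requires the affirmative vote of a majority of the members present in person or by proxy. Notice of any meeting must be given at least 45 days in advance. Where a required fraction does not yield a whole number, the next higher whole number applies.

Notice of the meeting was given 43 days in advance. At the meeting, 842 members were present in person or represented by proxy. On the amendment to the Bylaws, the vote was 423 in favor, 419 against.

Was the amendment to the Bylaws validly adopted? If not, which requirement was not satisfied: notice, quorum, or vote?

Notice: 43 days given; 45 required. Not satisfied.
Quorum: 10% of 4,457 = 445.70, rounded up to 446; 842 present. Satisfied.
Vote: requires a majority of those present (842); a majority of 842 is 422, so 422 needed; 423 in favor. Satisfied.

Invalid — notice requirement not satisfied.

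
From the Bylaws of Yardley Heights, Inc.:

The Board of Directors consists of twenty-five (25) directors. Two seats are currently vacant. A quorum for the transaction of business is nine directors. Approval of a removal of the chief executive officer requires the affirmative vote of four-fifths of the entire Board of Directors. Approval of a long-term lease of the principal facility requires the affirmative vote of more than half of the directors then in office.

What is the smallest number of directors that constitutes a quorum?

The quorum is fixed at 9.

9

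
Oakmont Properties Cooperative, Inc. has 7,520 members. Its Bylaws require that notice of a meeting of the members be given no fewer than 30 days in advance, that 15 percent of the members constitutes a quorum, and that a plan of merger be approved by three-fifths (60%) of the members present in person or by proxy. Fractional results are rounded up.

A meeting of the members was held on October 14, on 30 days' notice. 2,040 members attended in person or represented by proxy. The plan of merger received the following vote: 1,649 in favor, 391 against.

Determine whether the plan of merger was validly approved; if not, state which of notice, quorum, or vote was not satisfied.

Notice: 30 days given; 30 required. Satisfied.
Quorum: 15% of 7,520 = 1,128; 2,040 present. Satisfied.
Vote: requires three-fifths of those present (2,040); 3/5 of 2040 = 1224, so 1,224 needed; 1,649 in favor. Satisfied.

Valid — all requirements satisfied.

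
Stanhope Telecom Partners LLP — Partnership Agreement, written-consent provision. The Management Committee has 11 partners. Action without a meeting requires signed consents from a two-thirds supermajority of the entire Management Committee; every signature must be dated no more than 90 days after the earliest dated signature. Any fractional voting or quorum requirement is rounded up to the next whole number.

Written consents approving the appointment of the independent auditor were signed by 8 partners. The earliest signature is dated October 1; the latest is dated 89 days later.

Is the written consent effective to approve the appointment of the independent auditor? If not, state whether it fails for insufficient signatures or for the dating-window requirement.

Signatures required: a two-thirds supermajority of 11 — 2/3 of 11 = 7.33, rounded up to 8, so 8 needed; 8 signed. Sufficient.
Dating window: the latest signature is 89 days after the earliest; the limit is 90 days. Within the window.

Effective — both the signature and dating-window requirements are satisfied.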